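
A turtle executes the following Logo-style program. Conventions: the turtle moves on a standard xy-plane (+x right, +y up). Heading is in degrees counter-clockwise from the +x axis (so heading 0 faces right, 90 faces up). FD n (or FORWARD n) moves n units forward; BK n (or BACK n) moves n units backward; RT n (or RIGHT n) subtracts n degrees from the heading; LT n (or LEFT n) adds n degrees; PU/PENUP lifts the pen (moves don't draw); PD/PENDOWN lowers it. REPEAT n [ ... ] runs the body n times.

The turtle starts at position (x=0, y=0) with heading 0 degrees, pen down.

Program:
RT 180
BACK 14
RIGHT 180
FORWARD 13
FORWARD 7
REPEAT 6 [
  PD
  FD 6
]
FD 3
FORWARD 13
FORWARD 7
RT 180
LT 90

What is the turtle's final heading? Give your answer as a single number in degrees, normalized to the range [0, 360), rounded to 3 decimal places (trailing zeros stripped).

Executing turtle program step by step:
Start: pos=(0,0), heading=0, pen down
RT 180: heading 0 -> 180
BK 14: (0,0) -> (14,0) [heading=180, draw]
RT 180: heading 180 -> 0
FD 13: (14,0) -> (27,0) [heading=0, draw]
FD 7: (27,0) -> (34,0) [heading=0, draw]
REPEAT 6 [
  -- iteration 1/6 --
  PD: pen down
  FD 6: (34,0) -> (40,0) [heading=0, draw]
  -- iteration 2/6 --
  PD: pen down
  FD 6: (40,0) -> (46,0) [heading=0, draw]
  -- iteration 3/6 --
  PD: pen down
  FD 6: (46,0) -> (52,0) [heading=0, draw]
  -- iteration 4/6 --
  PD: pen down
  FD 6: (52,0) -> (58,0) [heading=0, draw]
  -- iteration 5/6 --
  PD: pen down
  FD 6: (58,0) -> (64,0) [heading=0, draw]
  -- iteration 6/6 --
  PD: pen down
  FD 6: (64,0) -> (70,0) [heading=0, draw]
]
FD 3: (70,0) -> (73,0) [heading=0, draw]
FD 13: (73,0) -> (86,0) [heading=0, draw]
FD 7: (86,0) -> (93,0) [heading=0, draw]
RT 180: heading 0 -> 180
LT 90: heading 180 -> 270
Final: pos=(93,0), heading=270, 12 segment(s) drawn

Answer: 270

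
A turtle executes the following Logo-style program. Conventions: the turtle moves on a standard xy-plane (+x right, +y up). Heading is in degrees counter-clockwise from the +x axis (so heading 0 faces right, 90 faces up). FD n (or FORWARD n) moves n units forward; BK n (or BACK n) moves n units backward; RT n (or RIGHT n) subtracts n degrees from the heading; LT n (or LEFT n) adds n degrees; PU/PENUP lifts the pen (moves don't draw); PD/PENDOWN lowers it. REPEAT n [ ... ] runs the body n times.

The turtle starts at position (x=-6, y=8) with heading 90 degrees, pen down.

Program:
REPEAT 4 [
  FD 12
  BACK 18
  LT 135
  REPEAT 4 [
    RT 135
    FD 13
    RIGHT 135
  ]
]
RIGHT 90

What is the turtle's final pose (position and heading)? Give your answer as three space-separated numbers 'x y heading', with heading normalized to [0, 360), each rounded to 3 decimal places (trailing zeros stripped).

Executing turtle program step by step:
Start: pos=(-6,8), heading=90, pen down
REPEAT 4 [
  -- iteration 1/4 --
  FD 12: (-6,8) -> (-6,20) [heading=90, draw]
  BK 18: (-6,20) -> (-6,2) [heading=90, draw]
  LT 135: heading 90 -> 225
  REPEAT 4 [
    -- iteration 1/4 --
    RT 135: heading 225 -> 90
    FD 13: (-6,2) -> (-6,15) [heading=90, draw]
    RT 135: heading 90 -> 315
    -- iteration 2/4 --
    RT 135: heading 315 -> 180
    FD 13: (-6,15) -> (-19,15) [heading=180, draw]
    RT 135: heading 180 -> 45
    -- iteration 3/4 --
    RT 135: heading 45 -> 270
    FD 13: (-19,15) -> (-19,2) [heading=270, draw]
    RT 135: heading 270 -> 135
    -- iteration 4/4 --
    RT 135: heading 135 -> 0
    FD 13: (-19,2) -> (-6,2) [heading=0, draw]
    RT 135: heading 0 -> 225
  ]
  -- iteration 2/4 --
  FD 12: (-6,2) -> (-14.485,-6.485) [heading=225, draw]
  BK 18: (-14.485,-6.485) -> (-1.757,6.243) [heading=225, draw]
  LT 135: heading 225 -> 0
  REPEAT 4 [
    -- iteration 1/4 --
    RT 135: heading 0 -> 225
    FD 13: (-1.757,6.243) -> (-10.95,-2.95) [heading=225, draw]
    RT 135: heading 225 -> 90
    -- iteration 2/4 --
    RT 135: heading 90 -> 315
    FD 13: (-10.95,-2.95) -> (-1.757,-12.142) [heading=315, draw]
    RT 135: heading 315 -> 180
    -- iteration 3/4 --
    RT 135: heading 180 -> 45
    FD 13: (-1.757,-12.142) -> (7.435,-2.95) [heading=45, draw]
    RT 135: heading 45 -> 270
    -- iteration 4/4 --
    RT 135: heading 270 -> 135
    FD 13: (7.435,-2.95) -> (-1.757,6.243) [heading=135, draw]
    RT 135: heading 135 -> 0
  ]
  -- iteration 3/4 --
  FD 12: (-1.757,6.243) -> (10.243,6.243) [heading=0, draw]
  BK 18: (10.243,6.243) -> (-7.757,6.243) [heading=0, draw]
  LT 135: heading 0 -> 135
  REPEAT 4 [
    -- iteration 1/4 --
    RT 135: heading 135 -> 0
    FD 13: (-7.757,6.243) -> (5.243,6.243) [heading=0, draw]
    RT 135: heading 0 -> 225
    -- iteration 2/4 --
    RT 135: heading 225 -> 90
    FD 13: (5.243,6.243) -> (5.243,19.243) [heading=90, draw]
    RT 135: heading 90 -> 315
    -- iteration 3/4 --
    RT 135: heading 315 -> 180
    FD 13: (5.243,19.243) -> (-7.757,19.243) [heading=180, draw]
    RT 135: heading 180 -> 45
    -- iteration 4/4 --
    RT 135: heading 45 -> 270
    FD 13: (-7.757,19.243) -> (-7.757,6.243) [heading=270, draw]
    RT 135: heading 270 -> 135
  ]
  -- iteration 4/4 --
  FD 12: (-7.757,6.243) -> (-16.243,14.728) [heading=135, draw]
  BK 18: (-16.243,14.728) -> (-3.515,2) [heading=135, draw]
  LT 135: heading 135 -> 270
  REPEAT 4 [
    -- iteration 1/4 --
    RT 135: heading 270 -> 135
    FD 13: (-3.515,2) -> (-12.707,11.192) [heading=135, draw]
    RT 135: heading 135 -> 0
    -- iteration 2/4 --
    RT 135: heading 0 -> 225
    FD 13: (-12.707,11.192) -> (-21.899,2) [heading=225, draw]
    RT 135: heading 225 -> 90
    -- iteration 3/4 --
    RT 135: heading 90 -> 315
    FD 13: (-21.899,2) -> (-12.707,-7.192) [heading=315, draw]
    RT 135: heading 315 -> 180
    -- iteration 4/4 --
    RT 135: heading 180 -> 45
    FD 13: (-12.707,-7.192) -> (-3.515,2) [heading=45, draw]
    RT 135: heading 45 -> 270
  ]
]
RT 90: heading 270 -> 180
Final: pos=(-3.515,2), heading=180, 24 segment(s) drawn

Answer: -3.515 2 180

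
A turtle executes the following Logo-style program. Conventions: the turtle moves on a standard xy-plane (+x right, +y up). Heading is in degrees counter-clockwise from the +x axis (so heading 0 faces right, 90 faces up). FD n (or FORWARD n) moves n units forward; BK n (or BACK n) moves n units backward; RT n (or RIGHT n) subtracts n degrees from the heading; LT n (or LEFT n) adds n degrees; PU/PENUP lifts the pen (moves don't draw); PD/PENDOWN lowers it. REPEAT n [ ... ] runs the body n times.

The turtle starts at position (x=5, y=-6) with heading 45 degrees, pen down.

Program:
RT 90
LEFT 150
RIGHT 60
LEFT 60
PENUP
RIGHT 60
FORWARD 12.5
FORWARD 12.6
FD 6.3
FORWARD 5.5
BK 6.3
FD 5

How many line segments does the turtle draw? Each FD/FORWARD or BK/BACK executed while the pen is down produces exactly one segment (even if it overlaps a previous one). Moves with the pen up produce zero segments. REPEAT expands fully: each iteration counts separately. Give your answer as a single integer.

Answer: 0

Derivation:
Executing turtle program step by step:
Start: pos=(5,-6), heading=45, pen down
RT 90: heading 45 -> 315
LT 150: heading 315 -> 105
RT 60: heading 105 -> 45
LT 60: heading 45 -> 105
PU: pen up
RT 60: heading 105 -> 45
FD 12.5: (5,-6) -> (13.839,2.839) [heading=45, move]
FD 12.6: (13.839,2.839) -> (22.748,11.748) [heading=45, move]
FD 6.3: (22.748,11.748) -> (27.203,16.203) [heading=45, move]
FD 5.5: (27.203,16.203) -> (31.092,20.092) [heading=45, move]
BK 6.3: (31.092,20.092) -> (26.637,15.637) [heading=45, move]
FD 5: (26.637,15.637) -> (30.173,19.173) [heading=45, move]
Final: pos=(30.173,19.173), heading=45, 0 segment(s) drawn
Segments drawn: 0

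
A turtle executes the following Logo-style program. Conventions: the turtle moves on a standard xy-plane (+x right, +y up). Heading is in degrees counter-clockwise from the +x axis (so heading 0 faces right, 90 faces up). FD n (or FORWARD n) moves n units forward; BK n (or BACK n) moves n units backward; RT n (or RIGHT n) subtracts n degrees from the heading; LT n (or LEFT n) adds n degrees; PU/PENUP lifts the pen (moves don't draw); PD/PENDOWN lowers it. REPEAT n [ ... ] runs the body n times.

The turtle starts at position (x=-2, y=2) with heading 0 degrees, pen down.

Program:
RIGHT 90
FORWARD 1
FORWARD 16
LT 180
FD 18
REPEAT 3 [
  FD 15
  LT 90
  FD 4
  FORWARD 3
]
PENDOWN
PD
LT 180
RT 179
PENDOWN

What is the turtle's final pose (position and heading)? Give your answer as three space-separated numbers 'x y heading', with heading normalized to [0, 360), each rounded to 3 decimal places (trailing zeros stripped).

Answer: -17 -4 1

Derivation:
Executing turtle program step by step:
Start: pos=(-2,2), heading=0, pen down
RT 90: heading 0 -> 270
FD 1: (-2,2) -> (-2,1) [heading=270, draw]
FD 16: (-2,1) -> (-2,-15) [heading=270, draw]
LT 180: heading 270 -> 90
FD 18: (-2,-15) -> (-2,3) [heading=90, draw]
REPEAT 3 [
  -- iteration 1/3 --
  FD 15: (-2,3) -> (-2,18) [heading=90, draw]
  LT 90: heading 90 -> 180
  FD 4: (-2,18) -> (-6,18) [heading=180, draw]
  FD 3: (-6,18) -> (-9,18) [heading=180, draw]
  -- iteration 2/3 --
  FD 15: (-9,18) -> (-24,18) [heading=180, draw]
  LT 90: heading 180 -> 270
  FD 4: (-24,18) -> (-24,14) [heading=270, draw]
  FD 3: (-24,14) -> (-24,11) [heading=270, draw]
  -- iteration 3/3 --
  FD 15: (-24,11) -> (-24,-4) [heading=270, draw]
  LT 90: heading 270 -> 0
  FD 4: (-24,-4) -> (-20,-4) [heading=0, draw]
  FD 3: (-20,-4) -> (-17,-4) [heading=0, draw]
]
PD: pen down
PD: pen down
LT 180: heading 0 -> 180
RT 179: heading 180 -> 1
PD: pen down
Final: pos=(-17,-4), heading=1, 12 segment(s) drawn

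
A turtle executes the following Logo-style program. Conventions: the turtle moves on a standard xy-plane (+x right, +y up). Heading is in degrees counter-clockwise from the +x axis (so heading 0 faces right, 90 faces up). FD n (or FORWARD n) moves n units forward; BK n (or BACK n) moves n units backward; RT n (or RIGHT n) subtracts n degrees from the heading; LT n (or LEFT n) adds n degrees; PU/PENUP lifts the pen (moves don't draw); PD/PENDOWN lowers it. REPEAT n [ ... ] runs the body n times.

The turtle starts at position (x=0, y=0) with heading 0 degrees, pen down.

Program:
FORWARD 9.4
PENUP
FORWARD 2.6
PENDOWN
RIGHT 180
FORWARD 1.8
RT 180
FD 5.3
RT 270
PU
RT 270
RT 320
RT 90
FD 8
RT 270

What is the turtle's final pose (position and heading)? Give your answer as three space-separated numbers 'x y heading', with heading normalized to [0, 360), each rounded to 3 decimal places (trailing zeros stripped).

Answer: 10.358 6.128 220

Derivation:
Executing turtle program step by step:
Start: pos=(0,0), heading=0, pen down
FD 9.4: (0,0) -> (9.4,0) [heading=0, draw]
PU: pen up
FD 2.6: (9.4,0) -> (12,0) [heading=0, move]
PD: pen down
RT 180: heading 0 -> 180
FD 1.8: (12,0) -> (10.2,0) [heading=180, draw]
RT 180: heading 180 -> 0
FD 5.3: (10.2,0) -> (15.5,0) [heading=0, draw]
RT 270: heading 0 -> 90
PU: pen up
RT 270: heading 90 -> 180
RT 320: heading 180 -> 220
RT 90: heading 220 -> 130
FD 8: (15.5,0) -> (10.358,6.128) [heading=130, move]
RT 270: heading 130 -> 220
Final: pos=(10.358,6.128), heading=220, 3 segment(s) drawn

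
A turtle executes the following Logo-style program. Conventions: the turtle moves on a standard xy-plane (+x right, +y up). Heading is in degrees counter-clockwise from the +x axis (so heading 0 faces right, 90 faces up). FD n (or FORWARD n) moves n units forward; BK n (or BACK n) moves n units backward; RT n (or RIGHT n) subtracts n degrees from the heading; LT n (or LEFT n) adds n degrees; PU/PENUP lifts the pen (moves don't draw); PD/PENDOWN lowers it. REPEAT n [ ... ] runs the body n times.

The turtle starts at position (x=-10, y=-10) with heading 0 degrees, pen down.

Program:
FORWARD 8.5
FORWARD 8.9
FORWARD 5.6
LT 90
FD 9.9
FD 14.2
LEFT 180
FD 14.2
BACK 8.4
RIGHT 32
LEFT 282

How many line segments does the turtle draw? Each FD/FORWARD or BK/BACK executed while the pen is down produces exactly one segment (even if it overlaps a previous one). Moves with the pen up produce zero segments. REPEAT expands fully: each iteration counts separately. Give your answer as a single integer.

Answer: 7

Derivation:
Executing turtle program step by step:
Start: pos=(-10,-10), heading=0, pen down
FD 8.5: (-10,-10) -> (-1.5,-10) [heading=0, draw]
FD 8.9: (-1.5,-10) -> (7.4,-10) [heading=0, draw]
FD 5.6: (7.4,-10) -> (13,-10) [heading=0, draw]
LT 90: heading 0 -> 90
FD 9.9: (13,-10) -> (13,-0.1) [heading=90, draw]
FD 14.2: (13,-0.1) -> (13,14.1) [heading=90, draw]
LT 180: heading 90 -> 270
FD 14.2: (13,14.1) -> (13,-0.1) [heading=270, draw]
BK 8.4: (13,-0.1) -> (13,8.3) [heading=270, draw]
RT 32: heading 270 -> 238
LT 282: heading 238 -> 160
Final: pos=(13,8.3), heading=160, 7 segment(s) drawn
Segments drawn: 7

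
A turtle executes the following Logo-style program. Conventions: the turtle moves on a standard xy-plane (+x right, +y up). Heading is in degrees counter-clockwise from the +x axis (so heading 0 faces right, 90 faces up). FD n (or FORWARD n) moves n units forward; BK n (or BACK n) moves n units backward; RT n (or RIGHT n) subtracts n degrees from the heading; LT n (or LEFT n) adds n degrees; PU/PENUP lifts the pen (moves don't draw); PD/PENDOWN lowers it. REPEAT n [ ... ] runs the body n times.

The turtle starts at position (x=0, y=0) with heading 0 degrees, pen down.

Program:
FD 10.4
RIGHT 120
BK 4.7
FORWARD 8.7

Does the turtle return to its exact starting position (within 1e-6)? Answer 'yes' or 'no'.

Executing turtle program step by step:
Start: pos=(0,0), heading=0, pen down
FD 10.4: (0,0) -> (10.4,0) [heading=0, draw]
RT 120: heading 0 -> 240
BK 4.7: (10.4,0) -> (12.75,4.07) [heading=240, draw]
FD 8.7: (12.75,4.07) -> (8.4,-3.464) [heading=240, draw]
Final: pos=(8.4,-3.464), heading=240, 3 segment(s) drawn

Start position: (0, 0)
Final position: (8.4, -3.464)
Distance = 9.086; >= 1e-6 -> NOT closed

Answer: no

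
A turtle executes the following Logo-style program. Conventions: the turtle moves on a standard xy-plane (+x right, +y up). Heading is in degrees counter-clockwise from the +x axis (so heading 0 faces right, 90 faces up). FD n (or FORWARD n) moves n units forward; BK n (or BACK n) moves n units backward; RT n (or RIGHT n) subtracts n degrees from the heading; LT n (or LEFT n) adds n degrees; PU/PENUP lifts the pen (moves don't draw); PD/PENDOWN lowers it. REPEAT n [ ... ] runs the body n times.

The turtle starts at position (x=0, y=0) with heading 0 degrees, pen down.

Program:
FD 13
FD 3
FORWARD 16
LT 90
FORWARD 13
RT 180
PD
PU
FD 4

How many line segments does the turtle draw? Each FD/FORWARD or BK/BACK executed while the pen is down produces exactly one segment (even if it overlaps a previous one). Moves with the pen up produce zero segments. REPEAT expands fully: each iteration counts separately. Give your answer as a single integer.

Executing turtle program step by step:
Start: pos=(0,0), heading=0, pen down
FD 13: (0,0) -> (13,0) [heading=0, draw]
FD 3: (13,0) -> (16,0) [heading=0, draw]
FD 16: (16,0) -> (32,0) [heading=0, draw]
LT 90: heading 0 -> 90
FD 13: (32,0) -> (32,13) [heading=90, draw]
RT 180: heading 90 -> 270
PD: pen down
PU: pen up
FD 4: (32,13) -> (32,9) [heading=270, move]
Final: pos=(32,9), heading=270, 4 segment(s) drawn
Segments drawn: 4

Answer: 4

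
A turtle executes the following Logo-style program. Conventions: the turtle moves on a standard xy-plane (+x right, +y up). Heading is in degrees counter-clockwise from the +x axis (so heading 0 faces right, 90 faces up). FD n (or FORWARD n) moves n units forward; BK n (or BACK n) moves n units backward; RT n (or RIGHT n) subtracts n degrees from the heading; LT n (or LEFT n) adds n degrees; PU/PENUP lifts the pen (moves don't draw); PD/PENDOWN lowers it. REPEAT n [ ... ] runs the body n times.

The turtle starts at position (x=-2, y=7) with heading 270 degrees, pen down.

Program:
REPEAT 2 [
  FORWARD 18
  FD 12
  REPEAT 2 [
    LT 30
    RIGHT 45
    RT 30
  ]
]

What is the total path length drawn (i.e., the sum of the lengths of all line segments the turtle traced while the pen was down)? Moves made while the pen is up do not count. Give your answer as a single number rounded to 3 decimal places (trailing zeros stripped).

Executing turtle program step by step:
Start: pos=(-2,7), heading=270, pen down
REPEAT 2 [
  -- iteration 1/2 --
  FD 18: (-2,7) -> (-2,-11) [heading=270, draw]
  FD 12: (-2,-11) -> (-2,-23) [heading=270, draw]
  REPEAT 2 [
    -- iteration 1/2 --
    LT 30: heading 270 -> 300
    RT 45: heading 300 -> 255
    RT 30: heading 255 -> 225
    -- iteration 2/2 --
    LT 30: heading 225 -> 255
    RT 45: heading 255 -> 210
    RT 30: heading 210 -> 180
  ]
  -- iteration 2/2 --
  FD 18: (-2,-23) -> (-20,-23) [heading=180, draw]
  FD 12: (-20,-23) -> (-32,-23) [heading=180, draw]
  REPEAT 2 [
    -- iteration 1/2 --
    LT 30: heading 180 -> 210
    RT 45: heading 210 -> 165
    RT 30: heading 165 -> 135
    -- iteration 2/2 --
    LT 30: heading 135 -> 165
    RT 45: heading 165 -> 120
    RT 30: heading 120 -> 90
  ]
]
Final: pos=(-32,-23), heading=90, 4 segment(s) drawn

Segment lengths:
  seg 1: (-2,7) -> (-2,-11), length = 18
  seg 2: (-2,-11) -> (-2,-23), length = 12
  seg 3: (-2,-23) -> (-20,-23), length = 18
  seg 4: (-20,-23) -> (-32,-23), length = 12
Total = 60

Answer: 60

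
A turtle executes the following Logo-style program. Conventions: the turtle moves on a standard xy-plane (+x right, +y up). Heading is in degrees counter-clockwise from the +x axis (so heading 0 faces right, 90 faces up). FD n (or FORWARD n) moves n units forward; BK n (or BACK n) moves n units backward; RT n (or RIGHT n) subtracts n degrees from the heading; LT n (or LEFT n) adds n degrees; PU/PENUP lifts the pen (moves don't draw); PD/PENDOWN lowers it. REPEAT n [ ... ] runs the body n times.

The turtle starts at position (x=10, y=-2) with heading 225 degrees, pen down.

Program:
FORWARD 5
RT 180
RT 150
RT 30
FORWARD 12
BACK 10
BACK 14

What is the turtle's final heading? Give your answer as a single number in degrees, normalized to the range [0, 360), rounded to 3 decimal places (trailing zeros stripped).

Executing turtle program step by step:
Start: pos=(10,-2), heading=225, pen down
FD 5: (10,-2) -> (6.464,-5.536) [heading=225, draw]
RT 180: heading 225 -> 45
RT 150: heading 45 -> 255
RT 30: heading 255 -> 225
FD 12: (6.464,-5.536) -> (-2.021,-14.021) [heading=225, draw]
BK 10: (-2.021,-14.021) -> (5.05,-6.95) [heading=225, draw]
BK 14: (5.05,-6.95) -> (14.95,2.95) [heading=225, draw]
Final: pos=(14.95,2.95), heading=225, 4 segment(s) drawn

Answer: 225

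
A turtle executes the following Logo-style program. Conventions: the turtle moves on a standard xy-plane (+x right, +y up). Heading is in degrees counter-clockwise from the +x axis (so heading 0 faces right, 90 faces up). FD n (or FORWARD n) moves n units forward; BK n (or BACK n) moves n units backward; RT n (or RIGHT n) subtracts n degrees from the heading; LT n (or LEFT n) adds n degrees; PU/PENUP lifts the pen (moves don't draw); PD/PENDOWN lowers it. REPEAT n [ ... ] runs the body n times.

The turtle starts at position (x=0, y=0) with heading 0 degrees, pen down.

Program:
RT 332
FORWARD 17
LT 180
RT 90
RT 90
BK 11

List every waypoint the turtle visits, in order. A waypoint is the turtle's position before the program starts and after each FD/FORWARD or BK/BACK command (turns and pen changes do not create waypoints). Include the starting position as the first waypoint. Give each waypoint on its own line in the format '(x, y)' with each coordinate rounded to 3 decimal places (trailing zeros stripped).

Executing turtle program step by step:
Start: pos=(0,0), heading=0, pen down
RT 332: heading 0 -> 28
FD 17: (0,0) -> (15.01,7.981) [heading=28, draw]
LT 180: heading 28 -> 208
RT 90: heading 208 -> 118
RT 90: heading 118 -> 28
BK 11: (15.01,7.981) -> (5.298,2.817) [heading=28, draw]
Final: pos=(5.298,2.817), heading=28, 2 segment(s) drawn
Waypoints (3 total):
(0, 0)
(15.01, 7.981)
(5.298, 2.817)

Answer: (0, 0)
(15.01, 7.981)
(5.298, 2.817)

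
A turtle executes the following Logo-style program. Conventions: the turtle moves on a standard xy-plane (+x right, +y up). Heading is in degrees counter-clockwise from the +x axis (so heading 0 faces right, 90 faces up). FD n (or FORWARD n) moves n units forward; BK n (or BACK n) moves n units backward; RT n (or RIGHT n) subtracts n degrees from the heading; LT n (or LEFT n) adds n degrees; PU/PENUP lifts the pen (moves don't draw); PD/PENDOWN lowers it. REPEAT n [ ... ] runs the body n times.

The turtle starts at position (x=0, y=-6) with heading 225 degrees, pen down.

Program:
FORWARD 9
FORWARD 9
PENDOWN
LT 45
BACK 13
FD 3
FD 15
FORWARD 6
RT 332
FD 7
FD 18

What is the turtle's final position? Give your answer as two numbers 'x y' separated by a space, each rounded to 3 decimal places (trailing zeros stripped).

Executing turtle program step by step:
Start: pos=(0,-6), heading=225, pen down
FD 9: (0,-6) -> (-6.364,-12.364) [heading=225, draw]
FD 9: (-6.364,-12.364) -> (-12.728,-18.728) [heading=225, draw]
PD: pen down
LT 45: heading 225 -> 270
BK 13: (-12.728,-18.728) -> (-12.728,-5.728) [heading=270, draw]
FD 3: (-12.728,-5.728) -> (-12.728,-8.728) [heading=270, draw]
FD 15: (-12.728,-8.728) -> (-12.728,-23.728) [heading=270, draw]
FD 6: (-12.728,-23.728) -> (-12.728,-29.728) [heading=270, draw]
RT 332: heading 270 -> 298
FD 7: (-12.728,-29.728) -> (-9.442,-35.909) [heading=298, draw]
FD 18: (-9.442,-35.909) -> (-0.991,-51.802) [heading=298, draw]
Final: pos=(-0.991,-51.802), heading=298, 8 segment(s) drawn

Answer: -0.991 -51.802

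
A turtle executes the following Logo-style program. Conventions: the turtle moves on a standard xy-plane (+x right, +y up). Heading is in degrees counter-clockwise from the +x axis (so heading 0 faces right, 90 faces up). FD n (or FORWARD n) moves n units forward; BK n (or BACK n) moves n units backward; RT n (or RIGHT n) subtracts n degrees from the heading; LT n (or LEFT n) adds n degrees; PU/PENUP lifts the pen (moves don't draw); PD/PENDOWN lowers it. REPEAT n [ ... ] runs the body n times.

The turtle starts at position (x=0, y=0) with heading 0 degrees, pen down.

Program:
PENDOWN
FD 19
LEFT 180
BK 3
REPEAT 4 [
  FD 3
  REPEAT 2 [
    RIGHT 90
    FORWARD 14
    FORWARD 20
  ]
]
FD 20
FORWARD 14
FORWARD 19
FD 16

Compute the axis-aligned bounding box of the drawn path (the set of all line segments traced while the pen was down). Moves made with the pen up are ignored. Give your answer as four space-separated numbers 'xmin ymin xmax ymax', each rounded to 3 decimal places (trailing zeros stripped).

Executing turtle program step by step:
Start: pos=(0,0), heading=0, pen down
PD: pen down
FD 19: (0,0) -> (19,0) [heading=0, draw]
LT 180: heading 0 -> 180
BK 3: (19,0) -> (22,0) [heading=180, draw]
REPEAT 4 [
  -- iteration 1/4 --
  FD 3: (22,0) -> (19,0) [heading=180, draw]
  REPEAT 2 [
    -- iteration 1/2 --
    RT 90: heading 180 -> 90
    FD 14: (19,0) -> (19,14) [heading=90, draw]
    FD 20: (19,14) -> (19,34) [heading=90, draw]
    -- iteration 2/2 --
    RT 90: heading 90 -> 0
    FD 14: (19,34) -> (33,34) [heading=0, draw]
    FD 20: (33,34) -> (53,34) [heading=0, draw]
  ]
  -- iteration 2/4 --
  FD 3: (53,34) -> (56,34) [heading=0, draw]
  REPEAT 2 [
    -- iteration 1/2 --
    RT 90: heading 0 -> 270
    FD 14: (56,34) -> (56,20) [heading=270, draw]
    FD 20: (56,20) -> (56,0) [heading=270, draw]
    -- iteration 2/2 --
    RT 90: heading 270 -> 180
    FD 14: (56,0) -> (42,0) [heading=180, draw]
    FD 20: (42,0) -> (22,0) [heading=180, draw]
  ]
  -- iteration 3/4 --
  FD 3: (22,0) -> (19,0) [heading=180, draw]
  REPEAT 2 [
    -- iteration 1/2 --
    RT 90: heading 180 -> 90
    FD 14: (19,0) -> (19,14) [heading=90, draw]
    FD 20: (19,14) -> (19,34) [heading=90, draw]
    -- iteration 2/2 --
    RT 90: heading 90 -> 0
    FD 14: (19,34) -> (33,34) [heading=0, draw]
    FD 20: (33,34) -> (53,34) [heading=0, draw]
  ]
  -- iteration 4/4 --
  FD 3: (53,34) -> (56,34) [heading=0, draw]
  REPEAT 2 [
    -- iteration 1/2 --
    RT 90: heading 0 -> 270
    FD 14: (56,34) -> (56,20) [heading=270, draw]
    FD 20: (56,20) -> (56,0) [heading=270, draw]
    -- iteration 2/2 --
    RT 90: heading 270 -> 180
    FD 14: (56,0) -> (42,0) [heading=180, draw]
    FD 20: (42,0) -> (22,0) [heading=180, draw]
  ]
]
FD 20: (22,0) -> (2,0) [heading=180, draw]
FD 14: (2,0) -> (-12,0) [heading=180, draw]
FD 19: (-12,0) -> (-31,0) [heading=180, draw]
FD 16: (-31,0) -> (-47,0) [heading=180, draw]
Final: pos=(-47,0), heading=180, 26 segment(s) drawn

Segment endpoints: x in {-47, -31, -12, 0, 2, 19, 19, 19, 22, 22, 33, 33, 42, 42, 53, 53, 56, 56, 56}, y in {0, 0, 0, 0, 0, 0, 0, 0, 0, 0, 0, 14, 14, 20, 34, 34}
xmin=-47, ymin=0, xmax=56, ymax=34

Answer: -47 0 56 34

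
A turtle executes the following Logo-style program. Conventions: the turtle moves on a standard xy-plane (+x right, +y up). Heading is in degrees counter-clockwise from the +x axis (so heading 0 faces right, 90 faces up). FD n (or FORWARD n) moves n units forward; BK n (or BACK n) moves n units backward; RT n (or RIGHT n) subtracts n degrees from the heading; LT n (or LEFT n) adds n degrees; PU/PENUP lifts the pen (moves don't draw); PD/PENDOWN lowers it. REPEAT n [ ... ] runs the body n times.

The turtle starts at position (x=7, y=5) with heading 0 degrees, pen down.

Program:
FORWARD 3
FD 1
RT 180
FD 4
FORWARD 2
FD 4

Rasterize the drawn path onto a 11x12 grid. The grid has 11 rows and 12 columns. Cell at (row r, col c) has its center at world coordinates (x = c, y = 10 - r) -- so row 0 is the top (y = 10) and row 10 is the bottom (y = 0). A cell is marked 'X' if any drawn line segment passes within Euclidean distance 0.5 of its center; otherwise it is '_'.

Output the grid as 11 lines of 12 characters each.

Segment 0: (7,5) -> (10,5)
Segment 1: (10,5) -> (11,5)
Segment 2: (11,5) -> (7,5)
Segment 3: (7,5) -> (5,5)
Segment 4: (5,5) -> (1,5)

Answer: ____________
____________
____________
____________
____________
_XXXXXXXXXXX
____________
____________
____________
____________
____________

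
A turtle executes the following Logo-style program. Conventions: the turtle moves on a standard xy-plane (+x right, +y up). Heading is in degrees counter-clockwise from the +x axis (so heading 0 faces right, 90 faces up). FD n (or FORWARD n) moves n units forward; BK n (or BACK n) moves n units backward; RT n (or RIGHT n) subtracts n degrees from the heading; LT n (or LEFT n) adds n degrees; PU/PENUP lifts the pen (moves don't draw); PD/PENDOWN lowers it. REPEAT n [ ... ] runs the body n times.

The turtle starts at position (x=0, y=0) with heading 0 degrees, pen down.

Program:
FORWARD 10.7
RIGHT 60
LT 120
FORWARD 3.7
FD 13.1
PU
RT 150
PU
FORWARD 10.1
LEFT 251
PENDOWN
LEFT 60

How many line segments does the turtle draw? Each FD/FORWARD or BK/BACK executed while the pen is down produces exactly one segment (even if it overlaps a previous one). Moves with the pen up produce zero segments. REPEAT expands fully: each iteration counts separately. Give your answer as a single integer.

Executing turtle program step by step:
Start: pos=(0,0), heading=0, pen down
FD 10.7: (0,0) -> (10.7,0) [heading=0, draw]
RT 60: heading 0 -> 300
LT 120: heading 300 -> 60
FD 3.7: (10.7,0) -> (12.55,3.204) [heading=60, draw]
FD 13.1: (12.55,3.204) -> (19.1,14.549) [heading=60, draw]
PU: pen up
RT 150: heading 60 -> 270
PU: pen up
FD 10.1: (19.1,14.549) -> (19.1,4.449) [heading=270, move]
LT 251: heading 270 -> 161
PD: pen down
LT 60: heading 161 -> 221
Final: pos=(19.1,4.449), heading=221, 3 segment(s) drawn
Segments drawn: 3

Answer: 3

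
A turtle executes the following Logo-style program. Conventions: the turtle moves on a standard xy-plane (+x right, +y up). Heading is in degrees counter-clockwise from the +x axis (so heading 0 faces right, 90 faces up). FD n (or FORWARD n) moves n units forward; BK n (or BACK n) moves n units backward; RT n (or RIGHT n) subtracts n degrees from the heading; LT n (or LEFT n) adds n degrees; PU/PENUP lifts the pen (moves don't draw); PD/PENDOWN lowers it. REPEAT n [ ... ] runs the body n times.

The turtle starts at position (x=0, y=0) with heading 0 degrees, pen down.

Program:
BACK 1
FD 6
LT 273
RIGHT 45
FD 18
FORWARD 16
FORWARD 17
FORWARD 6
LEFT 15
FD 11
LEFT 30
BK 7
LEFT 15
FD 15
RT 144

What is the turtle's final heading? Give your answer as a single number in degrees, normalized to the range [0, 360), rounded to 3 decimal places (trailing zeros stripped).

Answer: 144

Derivation:
Executing turtle program step by step:
Start: pos=(0,0), heading=0, pen down
BK 1: (0,0) -> (-1,0) [heading=0, draw]
FD 6: (-1,0) -> (5,0) [heading=0, draw]
LT 273: heading 0 -> 273
RT 45: heading 273 -> 228
FD 18: (5,0) -> (-7.044,-13.377) [heading=228, draw]
FD 16: (-7.044,-13.377) -> (-17.75,-25.267) [heading=228, draw]
FD 17: (-17.75,-25.267) -> (-29.126,-37.9) [heading=228, draw]
FD 6: (-29.126,-37.9) -> (-33.14,-42.359) [heading=228, draw]
LT 15: heading 228 -> 243
FD 11: (-33.14,-42.359) -> (-38.134,-52.16) [heading=243, draw]
LT 30: heading 243 -> 273
BK 7: (-38.134,-52.16) -> (-38.501,-45.17) [heading=273, draw]
LT 15: heading 273 -> 288
FD 15: (-38.501,-45.17) -> (-33.865,-59.436) [heading=288, draw]
RT 144: heading 288 -> 144
Final: pos=(-33.865,-59.436), heading=144, 9 segment(s) drawn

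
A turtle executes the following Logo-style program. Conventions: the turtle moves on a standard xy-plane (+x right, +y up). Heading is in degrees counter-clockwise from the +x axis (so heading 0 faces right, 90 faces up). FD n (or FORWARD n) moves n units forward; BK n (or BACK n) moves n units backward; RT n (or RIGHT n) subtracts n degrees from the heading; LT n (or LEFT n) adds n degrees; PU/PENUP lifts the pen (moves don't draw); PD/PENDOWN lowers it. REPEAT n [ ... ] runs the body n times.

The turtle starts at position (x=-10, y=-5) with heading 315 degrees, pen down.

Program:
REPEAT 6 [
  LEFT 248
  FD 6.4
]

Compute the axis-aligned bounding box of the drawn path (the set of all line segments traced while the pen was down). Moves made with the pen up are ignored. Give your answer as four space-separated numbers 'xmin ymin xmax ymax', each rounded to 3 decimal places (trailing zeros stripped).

Answer: -17.098 -8.076 -10 -1.102

Derivation:
Executing turtle program step by step:
Start: pos=(-10,-5), heading=315, pen down
REPEAT 6 [
  -- iteration 1/6 --
  LT 248: heading 315 -> 203
  FD 6.4: (-10,-5) -> (-15.891,-7.501) [heading=203, draw]
  -- iteration 2/6 --
  LT 248: heading 203 -> 91
  FD 6.4: (-15.891,-7.501) -> (-16.003,-1.102) [heading=91, draw]
  -- iteration 3/6 --
  LT 248: heading 91 -> 339
  FD 6.4: (-16.003,-1.102) -> (-10.028,-3.395) [heading=339, draw]
  -- iteration 4/6 --
  LT 248: heading 339 -> 227
  FD 6.4: (-10.028,-3.395) -> (-14.393,-8.076) [heading=227, draw]
  -- iteration 5/6 --
  LT 248: heading 227 -> 115
  FD 6.4: (-14.393,-8.076) -> (-17.098,-2.276) [heading=115, draw]
  -- iteration 6/6 --
  LT 248: heading 115 -> 3
  FD 6.4: (-17.098,-2.276) -> (-10.706,-1.941) [heading=3, draw]
]
Final: pos=(-10.706,-1.941), heading=3, 6 segment(s) drawn

Segment endpoints: x in {-17.098, -16.003, -15.891, -14.393, -10.706, -10.028, -10}, y in {-8.076, -7.501, -5, -3.395, -2.276, -1.941, -1.102}
xmin=-17.098, ymin=-8.076, xmax=-10, ymax=-1.102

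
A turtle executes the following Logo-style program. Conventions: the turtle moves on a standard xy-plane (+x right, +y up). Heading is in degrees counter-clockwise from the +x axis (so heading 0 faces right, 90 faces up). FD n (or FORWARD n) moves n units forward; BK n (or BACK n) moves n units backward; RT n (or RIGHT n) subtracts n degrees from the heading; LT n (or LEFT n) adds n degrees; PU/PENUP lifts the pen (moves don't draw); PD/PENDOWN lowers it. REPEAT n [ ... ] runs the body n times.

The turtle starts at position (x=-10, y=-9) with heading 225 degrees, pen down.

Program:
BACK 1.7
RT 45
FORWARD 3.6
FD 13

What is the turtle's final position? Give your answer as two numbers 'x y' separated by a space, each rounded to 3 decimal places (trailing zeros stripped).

Answer: -25.398 -7.798

Derivation:
Executing turtle program step by step:
Start: pos=(-10,-9), heading=225, pen down
BK 1.7: (-10,-9) -> (-8.798,-7.798) [heading=225, draw]
RT 45: heading 225 -> 180
FD 3.6: (-8.798,-7.798) -> (-12.398,-7.798) [heading=180, draw]
FD 13: (-12.398,-7.798) -> (-25.398,-7.798) [heading=180, draw]
Final: pos=(-25.398,-7.798), heading=180, 3 segment(s) drawn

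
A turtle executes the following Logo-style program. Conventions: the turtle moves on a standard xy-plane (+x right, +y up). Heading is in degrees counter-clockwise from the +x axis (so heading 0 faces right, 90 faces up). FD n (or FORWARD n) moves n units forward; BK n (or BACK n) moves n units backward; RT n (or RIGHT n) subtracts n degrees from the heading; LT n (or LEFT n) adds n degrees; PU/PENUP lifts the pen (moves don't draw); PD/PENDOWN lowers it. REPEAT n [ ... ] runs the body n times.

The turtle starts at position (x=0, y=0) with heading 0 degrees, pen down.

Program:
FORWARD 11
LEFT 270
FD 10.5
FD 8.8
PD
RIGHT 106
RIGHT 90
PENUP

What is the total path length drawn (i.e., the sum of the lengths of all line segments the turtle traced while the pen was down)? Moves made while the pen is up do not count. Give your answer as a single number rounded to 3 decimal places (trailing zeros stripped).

Answer: 30.3

Derivation:
Executing turtle program step by step:
Start: pos=(0,0), heading=0, pen down
FD 11: (0,0) -> (11,0) [heading=0, draw]
LT 270: heading 0 -> 270
FD 10.5: (11,0) -> (11,-10.5) [heading=270, draw]
FD 8.8: (11,-10.5) -> (11,-19.3) [heading=270, draw]
PD: pen down
RT 106: heading 270 -> 164
RT 90: heading 164 -> 74
PU: pen up
Final: pos=(11,-19.3), heading=74, 3 segment(s) drawn

Segment lengths:
  seg 1: (0,0) -> (11,0), length = 11
  seg 2: (11,0) -> (11,-10.5), length = 10.5
  seg 3: (11,-10.5) -> (11,-19.3), length = 8.8
Total = 30.3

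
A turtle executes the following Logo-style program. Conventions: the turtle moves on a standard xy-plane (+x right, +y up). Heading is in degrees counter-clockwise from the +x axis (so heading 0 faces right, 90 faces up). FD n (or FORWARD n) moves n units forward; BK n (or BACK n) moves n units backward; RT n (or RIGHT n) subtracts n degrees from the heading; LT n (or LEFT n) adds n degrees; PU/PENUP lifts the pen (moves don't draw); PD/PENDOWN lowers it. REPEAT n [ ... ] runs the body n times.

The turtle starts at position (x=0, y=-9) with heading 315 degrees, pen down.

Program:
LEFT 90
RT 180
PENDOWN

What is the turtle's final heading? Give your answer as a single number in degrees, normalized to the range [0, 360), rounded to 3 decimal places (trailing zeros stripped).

Executing turtle program step by step:
Start: pos=(0,-9), heading=315, pen down
LT 90: heading 315 -> 45
RT 180: heading 45 -> 225
PD: pen down
Final: pos=(0,-9), heading=225, 0 segment(s) drawn

Answer: 225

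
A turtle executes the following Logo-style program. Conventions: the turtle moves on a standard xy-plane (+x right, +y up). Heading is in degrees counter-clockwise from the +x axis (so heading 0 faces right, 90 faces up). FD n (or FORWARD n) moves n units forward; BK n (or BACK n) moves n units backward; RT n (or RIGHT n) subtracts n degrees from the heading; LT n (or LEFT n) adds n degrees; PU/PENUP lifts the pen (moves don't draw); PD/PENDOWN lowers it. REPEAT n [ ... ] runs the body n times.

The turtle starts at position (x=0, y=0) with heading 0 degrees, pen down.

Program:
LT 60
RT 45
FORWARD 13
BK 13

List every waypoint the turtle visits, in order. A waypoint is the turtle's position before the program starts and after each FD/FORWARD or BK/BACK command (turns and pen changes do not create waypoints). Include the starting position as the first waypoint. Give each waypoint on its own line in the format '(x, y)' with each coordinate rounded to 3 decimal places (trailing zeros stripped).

Answer: (0, 0)
(12.557, 3.365)
(0, 0)

Derivation:
Executing turtle program step by step:
Start: pos=(0,0), heading=0, pen down
LT 60: heading 0 -> 60
RT 45: heading 60 -> 15
FD 13: (0,0) -> (12.557,3.365) [heading=15, draw]
BK 13: (12.557,3.365) -> (0,0) [heading=15, draw]
Final: pos=(0,0), heading=15, 2 segment(s) drawn
Waypoints (3 total):
(0, 0)
(12.557, 3.365)
(0, 0)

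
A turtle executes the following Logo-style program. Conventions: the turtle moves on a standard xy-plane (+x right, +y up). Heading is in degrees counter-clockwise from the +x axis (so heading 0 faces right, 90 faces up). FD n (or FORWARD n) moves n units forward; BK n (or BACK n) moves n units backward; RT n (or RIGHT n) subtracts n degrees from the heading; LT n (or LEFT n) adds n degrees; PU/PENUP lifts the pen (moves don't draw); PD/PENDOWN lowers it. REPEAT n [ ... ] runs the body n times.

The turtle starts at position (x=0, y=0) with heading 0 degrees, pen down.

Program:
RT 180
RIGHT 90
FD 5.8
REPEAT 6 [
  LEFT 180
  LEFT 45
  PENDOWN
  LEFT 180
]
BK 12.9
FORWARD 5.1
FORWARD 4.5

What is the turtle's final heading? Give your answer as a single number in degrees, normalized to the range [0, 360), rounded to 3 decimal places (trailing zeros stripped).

Answer: 0

Derivation:
Executing turtle program step by step:
Start: pos=(0,0), heading=0, pen down
RT 180: heading 0 -> 180
RT 90: heading 180 -> 90
FD 5.8: (0,0) -> (0,5.8) [heading=90, draw]
REPEAT 6 [
  -- iteration 1/6 --
  LT 180: heading 90 -> 270
  LT 45: heading 270 -> 315
  PD: pen down
  LT 180: heading 315 -> 135
  -- iteration 2/6 --
  LT 180: heading 135 -> 315
  LT 45: heading 315 -> 0
  PD: pen down
  LT 180: heading 0 -> 180
  -- iteration 3/6 --
  LT 180: heading 180 -> 0
  LT 45: heading 0 -> 45
  PD: pen down
  LT 180: heading 45 -> 225
  -- iteration 4/6 --
  LT 180: heading 225 -> 45
  LT 45: heading 45 -> 90
  PD: pen down
  LT 180: heading 90 -> 270
  -- iteration 5/6 --
  LT 180: heading 270 -> 90
  LT 45: heading 90 -> 135
  PD: pen down
  LT 180: heading 135 -> 315
  -- iteration 6/6 --
  LT 180: heading 315 -> 135
  LT 45: heading 135 -> 180
  PD: pen down
  LT 180: heading 180 -> 0
]
BK 12.9: (0,5.8) -> (-12.9,5.8) [heading=0, draw]
FD 5.1: (-12.9,5.8) -> (-7.8,5.8) [heading=0, draw]
FD 4.5: (-7.8,5.8) -> (-3.3,5.8) [heading=0, draw]
Final: pos=(-3.3,5.8), heading=0, 4 segment(s) drawn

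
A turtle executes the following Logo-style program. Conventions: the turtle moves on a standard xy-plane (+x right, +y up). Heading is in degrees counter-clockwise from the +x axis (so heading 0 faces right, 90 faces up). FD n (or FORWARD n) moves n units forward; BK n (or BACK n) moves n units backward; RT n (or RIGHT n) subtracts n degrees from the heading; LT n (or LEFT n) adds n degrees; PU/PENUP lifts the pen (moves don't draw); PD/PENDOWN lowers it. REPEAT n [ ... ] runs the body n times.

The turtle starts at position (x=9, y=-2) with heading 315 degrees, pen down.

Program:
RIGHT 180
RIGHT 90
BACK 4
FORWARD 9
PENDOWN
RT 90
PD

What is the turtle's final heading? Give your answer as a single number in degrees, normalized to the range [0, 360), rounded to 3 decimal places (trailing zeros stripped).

Executing turtle program step by step:
Start: pos=(9,-2), heading=315, pen down
RT 180: heading 315 -> 135
RT 90: heading 135 -> 45
BK 4: (9,-2) -> (6.172,-4.828) [heading=45, draw]
FD 9: (6.172,-4.828) -> (12.536,1.536) [heading=45, draw]
PD: pen down
RT 90: heading 45 -> 315
PD: pen down
Final: pos=(12.536,1.536), heading=315, 2 segment(s) drawn

Answer: 315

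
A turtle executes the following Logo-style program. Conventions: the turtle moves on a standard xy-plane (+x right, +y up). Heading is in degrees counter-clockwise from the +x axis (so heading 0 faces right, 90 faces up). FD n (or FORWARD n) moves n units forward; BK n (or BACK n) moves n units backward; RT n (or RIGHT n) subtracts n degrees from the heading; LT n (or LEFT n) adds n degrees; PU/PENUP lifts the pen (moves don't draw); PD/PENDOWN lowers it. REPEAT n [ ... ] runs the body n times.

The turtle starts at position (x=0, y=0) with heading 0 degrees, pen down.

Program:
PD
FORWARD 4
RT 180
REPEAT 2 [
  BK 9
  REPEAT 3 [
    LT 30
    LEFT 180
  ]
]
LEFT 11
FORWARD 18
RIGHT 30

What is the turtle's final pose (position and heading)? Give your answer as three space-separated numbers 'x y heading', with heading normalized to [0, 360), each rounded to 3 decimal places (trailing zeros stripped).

Executing turtle program step by step:
Start: pos=(0,0), heading=0, pen down
PD: pen down
FD 4: (0,0) -> (4,0) [heading=0, draw]
RT 180: heading 0 -> 180
REPEAT 2 [
  -- iteration 1/2 --
  BK 9: (4,0) -> (13,0) [heading=180, draw]
  REPEAT 3 [
    -- iteration 1/3 --
    LT 30: heading 180 -> 210
    LT 180: heading 210 -> 30
    -- iteration 2/3 --
    LT 30: heading 30 -> 60
    LT 180: heading 60 -> 240
    -- iteration 3/3 --
    LT 30: heading 240 -> 270
    LT 180: heading 270 -> 90
  ]
  -- iteration 2/2 --
  BK 9: (13,0) -> (13,-9) [heading=90, draw]
  REPEAT 3 [
    -- iteration 1/3 --
    LT 30: heading 90 -> 120
    LT 180: heading 120 -> 300
    -- iteration 2/3 --
    LT 30: heading 300 -> 330
    LT 180: heading 330 -> 150
    -- iteration 3/3 --
    LT 30: heading 150 -> 180
    LT 180: heading 180 -> 0
  ]
]
LT 11: heading 0 -> 11
FD 18: (13,-9) -> (30.669,-5.565) [heading=11, draw]
RT 30: heading 11 -> 341
Final: pos=(30.669,-5.565), heading=341, 4 segment(s) drawn

Answer: 30.669 -5.565 341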